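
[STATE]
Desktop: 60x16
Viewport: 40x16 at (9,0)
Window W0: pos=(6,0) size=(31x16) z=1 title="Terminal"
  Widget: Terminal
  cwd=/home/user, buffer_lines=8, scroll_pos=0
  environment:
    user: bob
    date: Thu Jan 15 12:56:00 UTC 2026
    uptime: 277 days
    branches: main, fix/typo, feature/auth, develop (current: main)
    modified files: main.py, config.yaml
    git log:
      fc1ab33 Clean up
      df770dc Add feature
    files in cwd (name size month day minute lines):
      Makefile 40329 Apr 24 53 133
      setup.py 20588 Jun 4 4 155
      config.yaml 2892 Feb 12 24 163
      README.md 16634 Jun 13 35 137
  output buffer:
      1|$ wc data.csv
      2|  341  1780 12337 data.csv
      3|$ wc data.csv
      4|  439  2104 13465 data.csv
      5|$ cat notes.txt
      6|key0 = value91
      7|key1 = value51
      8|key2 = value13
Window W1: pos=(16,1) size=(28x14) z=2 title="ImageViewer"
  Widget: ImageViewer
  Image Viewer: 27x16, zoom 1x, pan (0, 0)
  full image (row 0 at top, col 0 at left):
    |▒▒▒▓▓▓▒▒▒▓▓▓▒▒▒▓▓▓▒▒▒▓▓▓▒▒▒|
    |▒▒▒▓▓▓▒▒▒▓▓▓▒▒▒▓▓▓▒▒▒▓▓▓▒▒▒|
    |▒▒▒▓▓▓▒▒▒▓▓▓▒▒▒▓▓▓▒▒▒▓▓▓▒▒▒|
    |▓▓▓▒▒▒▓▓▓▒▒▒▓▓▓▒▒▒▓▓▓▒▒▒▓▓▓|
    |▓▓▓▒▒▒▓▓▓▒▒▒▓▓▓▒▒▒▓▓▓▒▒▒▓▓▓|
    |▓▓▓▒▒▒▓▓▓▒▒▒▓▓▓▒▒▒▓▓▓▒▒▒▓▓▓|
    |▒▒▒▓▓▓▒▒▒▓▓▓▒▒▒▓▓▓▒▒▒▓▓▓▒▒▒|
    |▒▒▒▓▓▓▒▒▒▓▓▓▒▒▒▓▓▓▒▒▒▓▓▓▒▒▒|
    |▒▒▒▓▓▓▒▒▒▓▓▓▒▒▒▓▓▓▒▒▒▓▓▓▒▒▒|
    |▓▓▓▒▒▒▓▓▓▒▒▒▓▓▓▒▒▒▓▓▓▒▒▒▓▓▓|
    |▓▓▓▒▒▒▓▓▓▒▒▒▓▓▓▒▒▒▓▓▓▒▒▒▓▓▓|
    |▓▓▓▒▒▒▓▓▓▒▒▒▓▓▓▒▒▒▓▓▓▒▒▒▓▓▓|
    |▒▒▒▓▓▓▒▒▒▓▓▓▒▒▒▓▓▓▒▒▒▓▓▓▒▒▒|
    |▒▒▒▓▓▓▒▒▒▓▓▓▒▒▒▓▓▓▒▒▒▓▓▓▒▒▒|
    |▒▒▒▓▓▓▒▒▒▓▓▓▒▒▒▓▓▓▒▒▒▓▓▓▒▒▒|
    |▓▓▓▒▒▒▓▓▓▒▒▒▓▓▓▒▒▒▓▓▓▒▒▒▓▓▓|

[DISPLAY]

━━━━━━━━━━━━━━━━━━━━━━━━━━━┓            
erminal┏━━━━━━━━━━━━━━━━━━━━━━━━━━┓     
───────┃ ImageViewer              ┃     
wc data┠──────────────────────────┨     
341  17┃▒▒▒▓▓▓▒▒▒▓▓▓▒▒▒▓▓▓▒▒▒▓▓▓▒▒┃     
wc data┃▒▒▒▓▓▓▒▒▒▓▓▓▒▒▒▓▓▓▒▒▒▓▓▓▒▒┃     
439  21┃▒▒▒▓▓▓▒▒▒▓▓▓▒▒▒▓▓▓▒▒▒▓▓▓▒▒┃     
cat not┃▓▓▓▒▒▒▓▓▓▒▒▒▓▓▓▒▒▒▓▓▓▒▒▒▓▓┃     
y0 = va┃▓▓▓▒▒▒▓▓▓▒▒▒▓▓▓▒▒▒▓▓▓▒▒▒▓▓┃     
y1 = va┃▓▓▓▒▒▒▓▓▓▒▒▒▓▓▓▒▒▒▓▓▓▒▒▒▓▓┃     
y2 = va┃▒▒▒▓▓▓▒▒▒▓▓▓▒▒▒▓▓▓▒▒▒▓▓▓▒▒┃     
█      ┃▒▒▒▓▓▓▒▒▒▓▓▓▒▒▒▓▓▓▒▒▒▓▓▓▒▒┃     
       ┃▒▒▒▓▓▓▒▒▒▓▓▓▒▒▒▓▓▓▒▒▒▓▓▓▒▒┃     
       ┃▓▓▓▒▒▒▓▓▓▒▒▒▓▓▓▒▒▒▓▓▓▒▒▒▓▓┃     
       ┗━━━━━━━━━━━━━━━━━━━━━━━━━━┛     
━━━━━━━━━━━━━━━━━━━━━━━━━━━┛            


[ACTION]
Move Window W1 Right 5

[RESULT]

━━━━━━━━━━━━━━━━━━━━━━━━━━━┓            
erminal     ┏━━━━━━━━━━━━━━━━━━━━━━━━━━┓
────────────┃ ImageViewer              ┃
wc data.csv ┠──────────────────────────┨
341  1780 12┃▒▒▒▓▓▓▒▒▒▓▓▓▒▒▒▓▓▓▒▒▒▓▓▓▒▒┃
wc data.csv ┃▒▒▒▓▓▓▒▒▒▓▓▓▒▒▒▓▓▓▒▒▒▓▓▓▒▒┃
439  2104 13┃▒▒▒▓▓▓▒▒▒▓▓▓▒▒▒▓▓▓▒▒▒▓▓▓▒▒┃
cat notes.tx┃▓▓▓▒▒▒▓▓▓▒▒▒▓▓▓▒▒▒▓▓▓▒▒▒▓▓┃
y0 = value91┃▓▓▓▒▒▒▓▓▓▒▒▒▓▓▓▒▒▒▓▓▓▒▒▒▓▓┃
y1 = value51┃▓▓▓▒▒▒▓▓▓▒▒▒▓▓▓▒▒▒▓▓▓▒▒▒▓▓┃
y2 = value13┃▒▒▒▓▓▓▒▒▒▓▓▓▒▒▒▓▓▓▒▒▒▓▓▓▒▒┃
█           ┃▒▒▒▓▓▓▒▒▒▓▓▓▒▒▒▓▓▓▒▒▒▓▓▓▒▒┃
            ┃▒▒▒▓▓▓▒▒▒▓▓▓▒▒▒▓▓▓▒▒▒▓▓▓▒▒┃
            ┃▓▓▓▒▒▒▓▓▓▒▒▒▓▓▓▒▒▒▓▓▓▒▒▒▓▓┃
            ┗━━━━━━━━━━━━━━━━━━━━━━━━━━┛
━━━━━━━━━━━━━━━━━━━━━━━━━━━┛            


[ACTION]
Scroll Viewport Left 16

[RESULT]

      ┏━━━━━━━━━━━━━━━━━━━━━━━━━━━━━┓   
      ┃ Terminal     ┏━━━━━━━━━━━━━━━━━━
      ┠──────────────┃ ImageViewer      
      ┃$ wc data.csv ┠──────────────────
      ┃  341  1780 12┃▒▒▒▓▓▓▒▒▒▓▓▓▒▒▒▓▓▓
      ┃$ wc data.csv ┃▒▒▒▓▓▓▒▒▒▓▓▓▒▒▒▓▓▓
      ┃  439  2104 13┃▒▒▒▓▓▓▒▒▒▓▓▓▒▒▒▓▓▓
      ┃$ cat notes.tx┃▓▓▓▒▒▒▓▓▓▒▒▒▓▓▓▒▒▒
      ┃key0 = value91┃▓▓▓▒▒▒▓▓▓▒▒▒▓▓▓▒▒▒
      ┃key1 = value51┃▓▓▓▒▒▒▓▓▓▒▒▒▓▓▓▒▒▒
      ┃key2 = value13┃▒▒▒▓▓▓▒▒▒▓▓▓▒▒▒▓▓▓
      ┃$ █           ┃▒▒▒▓▓▓▒▒▒▓▓▓▒▒▒▓▓▓
      ┃              ┃▒▒▒▓▓▓▒▒▒▓▓▓▒▒▒▓▓▓
      ┃              ┃▓▓▓▒▒▒▓▓▓▒▒▒▓▓▓▒▒▒
      ┃              ┗━━━━━━━━━━━━━━━━━━
      ┗━━━━━━━━━━━━━━━━━━━━━━━━━━━━━┛   


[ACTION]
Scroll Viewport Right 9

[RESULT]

━━━━━━━━━━━━━━━━━━━━━━━━━━━┓            
erminal     ┏━━━━━━━━━━━━━━━━━━━━━━━━━━┓
────────────┃ ImageViewer              ┃
wc data.csv ┠──────────────────────────┨
341  1780 12┃▒▒▒▓▓▓▒▒▒▓▓▓▒▒▒▓▓▓▒▒▒▓▓▓▒▒┃
wc data.csv ┃▒▒▒▓▓▓▒▒▒▓▓▓▒▒▒▓▓▓▒▒▒▓▓▓▒▒┃
439  2104 13┃▒▒▒▓▓▓▒▒▒▓▓▓▒▒▒▓▓▓▒▒▒▓▓▓▒▒┃
cat notes.tx┃▓▓▓▒▒▒▓▓▓▒▒▒▓▓▓▒▒▒▓▓▓▒▒▒▓▓┃
y0 = value91┃▓▓▓▒▒▒▓▓▓▒▒▒▓▓▓▒▒▒▓▓▓▒▒▒▓▓┃
y1 = value51┃▓▓▓▒▒▒▓▓▓▒▒▒▓▓▓▒▒▒▓▓▓▒▒▒▓▓┃
y2 = value13┃▒▒▒▓▓▓▒▒▒▓▓▓▒▒▒▓▓▓▒▒▒▓▓▓▒▒┃
█           ┃▒▒▒▓▓▓▒▒▒▓▓▓▒▒▒▓▓▓▒▒▒▓▓▓▒▒┃
            ┃▒▒▒▓▓▓▒▒▒▓▓▓▒▒▒▓▓▓▒▒▒▓▓▓▒▒┃
            ┃▓▓▓▒▒▒▓▓▓▒▒▒▓▓▓▒▒▒▓▓▓▒▒▒▓▓┃
            ┗━━━━━━━━━━━━━━━━━━━━━━━━━━┛
━━━━━━━━━━━━━━━━━━━━━━━━━━━┛            


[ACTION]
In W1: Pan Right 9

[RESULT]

━━━━━━━━━━━━━━━━━━━━━━━━━━━┓            
erminal     ┏━━━━━━━━━━━━━━━━━━━━━━━━━━┓
────────────┃ ImageViewer              ┃
wc data.csv ┠──────────────────────────┨
341  1780 12┃▓▓▓▒▒▒▓▓▓▒▒▒▓▓▓▒▒▒        ┃
wc data.csv ┃▓▓▓▒▒▒▓▓▓▒▒▒▓▓▓▒▒▒        ┃
439  2104 13┃▓▓▓▒▒▒▓▓▓▒▒▒▓▓▓▒▒▒        ┃
cat notes.tx┃▒▒▒▓▓▓▒▒▒▓▓▓▒▒▒▓▓▓        ┃
y0 = value91┃▒▒▒▓▓▓▒▒▒▓▓▓▒▒▒▓▓▓        ┃
y1 = value51┃▒▒▒▓▓▓▒▒▒▓▓▓▒▒▒▓▓▓        ┃
y2 = value13┃▓▓▓▒▒▒▓▓▓▒▒▒▓▓▓▒▒▒        ┃
█           ┃▓▓▓▒▒▒▓▓▓▒▒▒▓▓▓▒▒▒        ┃
            ┃▓▓▓▒▒▒▓▓▓▒▒▒▓▓▓▒▒▒        ┃
            ┃▒▒▒▓▓▓▒▒▒▓▓▓▒▒▒▓▓▓        ┃
            ┗━━━━━━━━━━━━━━━━━━━━━━━━━━┛
━━━━━━━━━━━━━━━━━━━━━━━━━━━┛            


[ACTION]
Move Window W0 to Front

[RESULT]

━━━━━━━━━━━━━━━━━━━━━━━━━━━┓            
erminal                    ┃━━━━━━━━━━━┓
───────────────────────────┨           ┃
wc data.csv                ┃───────────┨
341  1780 12337 data.csv   ┃▒▒▒        ┃
wc data.csv                ┃▒▒▒        ┃
439  2104 13465 data.csv   ┃▒▒▒        ┃
cat notes.txt              ┃▓▓▓        ┃
y0 = value91               ┃▓▓▓        ┃
y1 = value51               ┃▓▓▓        ┃
y2 = value13               ┃▒▒▒        ┃
█                          ┃▒▒▒        ┃
                           ┃▒▒▒        ┃
                           ┃▓▓▓        ┃
                           ┃━━━━━━━━━━━┛
━━━━━━━━━━━━━━━━━━━━━━━━━━━┛            


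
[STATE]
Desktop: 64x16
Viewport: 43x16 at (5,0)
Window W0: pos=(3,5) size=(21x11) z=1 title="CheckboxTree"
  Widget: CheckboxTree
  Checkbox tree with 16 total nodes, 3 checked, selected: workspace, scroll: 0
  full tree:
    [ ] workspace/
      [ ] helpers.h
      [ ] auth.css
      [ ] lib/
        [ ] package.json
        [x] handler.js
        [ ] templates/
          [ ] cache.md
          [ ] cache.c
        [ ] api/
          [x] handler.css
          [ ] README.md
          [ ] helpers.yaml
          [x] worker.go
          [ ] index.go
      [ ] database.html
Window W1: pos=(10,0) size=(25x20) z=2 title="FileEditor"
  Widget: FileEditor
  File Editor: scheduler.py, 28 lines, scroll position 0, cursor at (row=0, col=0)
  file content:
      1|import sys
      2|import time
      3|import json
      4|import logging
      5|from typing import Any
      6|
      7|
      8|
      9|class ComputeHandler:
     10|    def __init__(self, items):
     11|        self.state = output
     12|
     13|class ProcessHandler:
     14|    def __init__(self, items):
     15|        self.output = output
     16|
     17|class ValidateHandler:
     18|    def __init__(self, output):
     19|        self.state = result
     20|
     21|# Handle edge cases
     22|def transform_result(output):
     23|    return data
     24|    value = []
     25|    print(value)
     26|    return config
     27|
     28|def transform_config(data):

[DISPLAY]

     ┏━━━━━━━━━━━━━━━━━━━━━━━┓             
     ┃ FileEditor            ┃             
     ┠───────────────────────┨             
     ┃█mport sys            ▲┃             
     ┃import time           █┃             
━━━━━┃import json           ░┃             
Check┃import logging        ░┃             
─────┃from typing import Any░┃             
[-] w┃                      ░┃             
  [ ]┃                      ░┃             
  [ ]┃                      ░┃             
  [-]┃class ComputeHandler: ░┃             
    [┃    def __init__(self,░┃             
    [┃        self.state = o░┃             
    [┃                      ░┃             
━━━━━┃class ProcessHandler: ░┃             


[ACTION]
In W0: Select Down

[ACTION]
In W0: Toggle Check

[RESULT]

     ┏━━━━━━━━━━━━━━━━━━━━━━━┓             
     ┃ FileEditor            ┃             
     ┠───────────────────────┨             
     ┃█mport sys            ▲┃             
     ┃import time           █┃             
━━━━━┃import json           ░┃             
Check┃import logging        ░┃             
─────┃from typing import Any░┃             
[-] w┃                      ░┃             
  [x]┃                      ░┃             
  [ ]┃                      ░┃             
  [-]┃class ComputeHandler: ░┃             
    [┃    def __init__(self,░┃             
    [┃        self.state = o░┃             
    [┃                      ░┃             
━━━━━┃class ProcessHandler: ░┃             


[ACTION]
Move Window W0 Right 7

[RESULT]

     ┏━━━━━━━━━━━━━━━━━━━━━━━┓             
     ┃ FileEditor            ┃             
     ┠───────────────────────┨             
     ┃█mport sys            ▲┃             
     ┃import time           █┃             
     ┃import json           ░┃             
     ┃import logging        ░┃             
     ┃from typing import Any░┃             
     ┃                      ░┃             
     ┃                      ░┃             
     ┃                      ░┃             
     ┃class ComputeHandler: ░┃             
     ┃    def __init__(self,░┃             
     ┃        self.state = o░┃             
     ┃                      ░┃             
     ┃class ProcessHandler: ░┃             


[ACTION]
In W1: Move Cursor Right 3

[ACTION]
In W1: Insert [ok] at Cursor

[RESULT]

     ┏━━━━━━━━━━━━━━━━━━━━━━━┓             
     ┃ FileEditor            ┃             
     ┠───────────────────────┨             
     ┃impok█rt sys          ▲┃             
     ┃import time           █┃             
     ┃import json           ░┃             
     ┃import logging        ░┃             
     ┃from typing import Any░┃             
     ┃                      ░┃             
     ┃                      ░┃             
     ┃                      ░┃             
     ┃class ComputeHandler: ░┃             
     ┃    def __init__(self,░┃             
     ┃        self.state = o░┃             
     ┃                      ░┃             
     ┃class ProcessHandler: ░┃             


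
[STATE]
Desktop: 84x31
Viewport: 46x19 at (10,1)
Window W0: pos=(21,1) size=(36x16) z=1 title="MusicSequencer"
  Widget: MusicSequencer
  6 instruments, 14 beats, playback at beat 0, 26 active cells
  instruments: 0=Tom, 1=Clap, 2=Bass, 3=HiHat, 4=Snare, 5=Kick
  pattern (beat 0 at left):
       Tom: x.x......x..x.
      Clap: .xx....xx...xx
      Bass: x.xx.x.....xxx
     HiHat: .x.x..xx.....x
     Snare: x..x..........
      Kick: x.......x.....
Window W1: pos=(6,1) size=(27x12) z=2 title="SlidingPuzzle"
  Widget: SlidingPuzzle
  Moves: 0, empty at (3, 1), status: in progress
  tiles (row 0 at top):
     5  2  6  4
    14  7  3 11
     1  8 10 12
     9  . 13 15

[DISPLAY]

━━━━━━━━━━━━━━━━━━━━━━┓━━━━━━━━━━━━━━━━━━━━━━━
idingPuzzle           ┃ncer                   
──────────────────────┨───────────────────────
──┬────┬────┬────┐    ┃567890123              
5 │  2 │  6 │  4 │    ┃····█··█·              
──┼────┼────┼────┤    ┃··██···██              
4 │  7 │  3 │ 11 │    ┃█·····███              
──┼────┼────┼────┤    ┃·██·····█              
1 │  8 │ 10 │ 12 │    ┃·········              
──┼────┼────┼────┤    ┃···█·····              
9 │    │ 13 │ 15 │    ┃                       
━━━━━━━━━━━━━━━━━━━━━━┛                       
           ┃                                  
           ┃                                  
           ┃                                  
           ┗━━━━━━━━━━━━━━━━━━━━━━━━━━━━━━━━━━
                                              
                                              
                                              


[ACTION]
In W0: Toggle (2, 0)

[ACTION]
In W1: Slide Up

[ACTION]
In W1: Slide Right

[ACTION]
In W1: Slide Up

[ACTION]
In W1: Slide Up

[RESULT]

━━━━━━━━━━━━━━━━━━━━━━┓━━━━━━━━━━━━━━━━━━━━━━━
idingPuzzle           ┃ncer                   
──────────────────────┨───────────────────────
──┬────┬────┬────┐    ┃567890123              
5 │  2 │  6 │  4 │    ┃····█··█·              
──┼────┼────┼────┤    ┃··██···██              
4 │  7 │  3 │ 11 │    ┃█·····███              
──┼────┼────┼────┤    ┃·██·····█              
1 │  8 │ 10 │ 12 │    ┃·········              
──┼────┼────┼────┤    ┃···█·····              
  │  9 │ 13 │ 15 │    ┃                       
━━━━━━━━━━━━━━━━━━━━━━┛                       
           ┃                                  
           ┃                                  
           ┃                                  
           ┗━━━━━━━━━━━━━━━━━━━━━━━━━━━━━━━━━━
                                              
                                              
                                              


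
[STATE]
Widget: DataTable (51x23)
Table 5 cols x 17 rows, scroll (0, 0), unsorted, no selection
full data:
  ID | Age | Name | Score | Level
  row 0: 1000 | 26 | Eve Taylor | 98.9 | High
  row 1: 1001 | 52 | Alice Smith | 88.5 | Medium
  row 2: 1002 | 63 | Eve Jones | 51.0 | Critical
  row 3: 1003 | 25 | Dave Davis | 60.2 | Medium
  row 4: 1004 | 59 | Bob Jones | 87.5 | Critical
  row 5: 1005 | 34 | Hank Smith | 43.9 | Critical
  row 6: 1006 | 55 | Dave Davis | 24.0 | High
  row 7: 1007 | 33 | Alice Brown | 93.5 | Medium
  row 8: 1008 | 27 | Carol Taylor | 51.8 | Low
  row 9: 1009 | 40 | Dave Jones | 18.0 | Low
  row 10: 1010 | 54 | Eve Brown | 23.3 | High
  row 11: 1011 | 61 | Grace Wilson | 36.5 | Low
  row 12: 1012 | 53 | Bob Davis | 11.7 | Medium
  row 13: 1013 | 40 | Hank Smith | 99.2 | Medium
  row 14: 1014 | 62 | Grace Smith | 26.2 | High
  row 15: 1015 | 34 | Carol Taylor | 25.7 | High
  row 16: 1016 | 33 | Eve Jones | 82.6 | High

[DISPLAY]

ID  │Age│Name        │Score│Level                  
────┼───┼────────────┼─────┼────────               
1000│26 │Eve Taylor  │98.9 │High                   
1001│52 │Alice Smith │88.5 │Medium                 
1002│63 │Eve Jones   │51.0 │Critical               
1003│25 │Dave Davis  │60.2 │Medium                 
1004│59 │Bob Jones   │87.5 │Critical               
1005│34 │Hank Smith  │43.9 │Critical               
1006│55 │Dave Davis  │24.0 │High                   
1007│33 │Alice Brown │93.5 │Medium                 
1008│27 │Carol Taylor│51.8 │Low                    
1009│40 │Dave Jones  │18.0 │Low                    
1010│54 │Eve Brown   │23.3 │High                   
1011│61 │Grace Wilson│36.5 │Low                    
1012│53 │Bob Davis   │11.7 │Medium                 
1013│40 │Hank Smith  │99.2 │Medium                 
1014│62 │Grace Smith │26.2 │High                   
1015│34 │Carol Taylor│25.7 │High                   
1016│33 │Eve Jones   │82.6 │High                   
                                                   
                                                   
                                                   
                                                   


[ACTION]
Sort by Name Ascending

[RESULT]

ID  │Age│Name       ▲│Score│Level                  
────┼───┼────────────┼─────┼────────               
1007│33 │Alice Brown │93.5 │Medium                 
1001│52 │Alice Smith │88.5 │Medium                 
1012│53 │Bob Davis   │11.7 │Medium                 
1004│59 │Bob Jones   │87.5 │Critical               
1008│27 │Carol Taylor│51.8 │Low                    
1015│34 │Carol Taylor│25.7 │High                   
1003│25 │Dave Davis  │60.2 │Medium                 
1006│55 │Dave Davis  │24.0 │High                   
1009│40 │Dave Jones  │18.0 │Low                    
1010│54 │Eve Brown   │23.3 │High                   
1002│63 │Eve Jones   │51.0 │Critical               
1016│33 │Eve Jones   │82.6 │High                   
1000│26 │Eve Taylor  │98.9 │High                   
1014│62 │Grace Smith │26.2 │High                   
1011│61 │Grace Wilson│36.5 │Low                    
1005│34 │Hank Smith  │43.9 │Critical               
1013│40 │Hank Smith  │99.2 │Medium                 
                                                   
                                                   
                                                   
                                                   


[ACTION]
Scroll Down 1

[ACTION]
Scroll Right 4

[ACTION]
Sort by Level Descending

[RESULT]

ID  │Age│Name        │Score│Level  ▼               
────┼───┼────────────┼─────┼────────               
1007│33 │Alice Brown │93.5 │Medium                 
1001│52 │Alice Smith │88.5 │Medium                 
1012│53 │Bob Davis   │11.7 │Medium                 
1003│25 │Dave Davis  │60.2 │Medium                 
1013│40 │Hank Smith  │99.2 │Medium                 
1008│27 │Carol Taylor│51.8 │Low                    
1009│40 │Dave Jones  │18.0 │Low                    
1011│61 │Grace Wilson│36.5 │Low                    
1015│34 │Carol Taylor│25.7 │High                   
1006│55 │Dave Davis  │24.0 │High                   
1010│54 │Eve Brown   │23.3 │High                   
1016│33 │Eve Jones   │82.6 │High                   
1000│26 │Eve Taylor  │98.9 │High                   
1014│62 │Grace Smith │26.2 │High                   
1004│59 │Bob Jones   │87.5 │Critical               
1002│63 │Eve Jones   │51.0 │Critical               
1005│34 │Hank Smith  │43.9 │Critical               
                                                   
                                                   
                                                   
                                                   


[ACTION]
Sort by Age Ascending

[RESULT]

ID  │Ag▲│Name        │Score│Level                  
────┼───┼────────────┼─────┼────────               
1003│25 │Dave Davis  │60.2 │Medium                 
1000│26 │Eve Taylor  │98.9 │High                   
1008│27 │Carol Taylor│51.8 │Low                    
1007│33 │Alice Brown │93.5 │Medium                 
1016│33 │Eve Jones   │82.6 │High                   
1015│34 │Carol Taylor│25.7 │High                   
1005│34 │Hank Smith  │43.9 │Critical               
1013│40 │Hank Smith  │99.2 │Medium                 
1009│40 │Dave Jones  │18.0 │Low                    
1001│52 │Alice Smith │88.5 │Medium                 
1012│53 │Bob Davis   │11.7 │Medium                 
1010│54 │Eve Brown   │23.3 │High                   
1006│55 │Dave Davis  │24.0 │High                   
1004│59 │Bob Jones   │87.5 │Critical               
1011│61 │Grace Wilson│36.5 │Low                    
1014│62 │Grace Smith │26.2 │High                   
1002│63 │Eve Jones   │51.0 │Critical               
                                                   
                                                   
                                                   
                                                   


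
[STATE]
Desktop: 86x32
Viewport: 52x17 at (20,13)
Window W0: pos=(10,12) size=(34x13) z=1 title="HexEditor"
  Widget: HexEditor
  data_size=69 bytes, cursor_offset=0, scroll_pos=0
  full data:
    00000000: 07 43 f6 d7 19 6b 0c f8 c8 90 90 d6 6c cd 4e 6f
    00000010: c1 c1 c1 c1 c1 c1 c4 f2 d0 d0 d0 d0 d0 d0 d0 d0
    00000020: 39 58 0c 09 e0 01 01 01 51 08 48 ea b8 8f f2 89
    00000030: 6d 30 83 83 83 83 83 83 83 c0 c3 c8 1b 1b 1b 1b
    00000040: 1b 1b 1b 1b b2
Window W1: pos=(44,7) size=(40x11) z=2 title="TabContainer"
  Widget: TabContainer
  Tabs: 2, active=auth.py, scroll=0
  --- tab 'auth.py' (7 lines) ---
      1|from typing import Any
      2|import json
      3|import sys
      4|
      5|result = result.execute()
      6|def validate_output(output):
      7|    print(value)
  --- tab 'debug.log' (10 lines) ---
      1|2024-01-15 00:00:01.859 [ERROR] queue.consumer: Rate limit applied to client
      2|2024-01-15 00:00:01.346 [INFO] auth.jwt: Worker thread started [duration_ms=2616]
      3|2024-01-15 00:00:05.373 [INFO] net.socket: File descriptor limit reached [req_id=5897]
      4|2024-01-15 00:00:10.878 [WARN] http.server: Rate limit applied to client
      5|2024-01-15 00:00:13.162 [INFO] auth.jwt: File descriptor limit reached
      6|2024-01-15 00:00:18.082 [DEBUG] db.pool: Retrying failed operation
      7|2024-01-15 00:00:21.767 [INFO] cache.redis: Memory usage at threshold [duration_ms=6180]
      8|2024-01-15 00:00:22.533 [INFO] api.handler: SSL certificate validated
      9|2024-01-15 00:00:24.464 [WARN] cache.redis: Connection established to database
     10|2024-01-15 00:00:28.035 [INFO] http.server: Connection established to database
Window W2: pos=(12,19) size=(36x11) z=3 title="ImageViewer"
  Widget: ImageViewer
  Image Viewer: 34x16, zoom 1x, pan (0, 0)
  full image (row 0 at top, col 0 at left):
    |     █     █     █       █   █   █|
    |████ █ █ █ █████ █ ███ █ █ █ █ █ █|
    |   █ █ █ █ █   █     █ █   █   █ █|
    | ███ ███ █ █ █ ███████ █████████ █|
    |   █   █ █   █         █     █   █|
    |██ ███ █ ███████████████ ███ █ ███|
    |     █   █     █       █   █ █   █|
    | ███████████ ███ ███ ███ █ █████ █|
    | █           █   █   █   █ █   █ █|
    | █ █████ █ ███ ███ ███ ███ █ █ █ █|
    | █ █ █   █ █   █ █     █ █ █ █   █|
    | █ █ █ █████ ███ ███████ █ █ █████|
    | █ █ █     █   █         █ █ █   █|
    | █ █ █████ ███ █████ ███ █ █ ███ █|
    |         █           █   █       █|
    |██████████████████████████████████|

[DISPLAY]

r                      ┃┃import json                
───────────────────────┨┃import sys                 
 07 43 f6 d7 19 6b 0c f┃┃                           
 c1 c1 c1 c1 c1 c1 c4 f┃┃result = result.execute()  
 39 58 0c 09 e0 01 01 0┃┗━━━━━━━━━━━━━━━━━━━━━━━━━━━
 6d 30 83 83 83 83 83 8┃                            
━━━━━━━━━━━━━━━━━━━━━━━━━━━┓                        
iewer                      ┃                        
───────────────────────────┨                        
    █     █       █   █   █┃                        
█ █ █████ █ ███ █ █ █ █ █ █┃                        
█ █ █   █     █ █   █   █ █┃                        
█ █ █ █ ███████ █████████ █┃                        
█ █   █         █     █   █┃                        
█ ███████████████ ███ █ ███┃                        
  █     █       █   █ █   █┃                        
━━━━━━━━━━━━━━━━━━━━━━━━━━━┛                        


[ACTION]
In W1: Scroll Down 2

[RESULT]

r                      ┃┃                           
───────────────────────┨┃result = result.execute()  
 07 43 f6 d7 19 6b 0c f┃┃def validate_output(output)
 c1 c1 c1 c1 c1 c1 c4 f┃┃    print(value)           
 39 58 0c 09 e0 01 01 0┃┗━━━━━━━━━━━━━━━━━━━━━━━━━━━
 6d 30 83 83 83 83 83 8┃                            
━━━━━━━━━━━━━━━━━━━━━━━━━━━┓                        
iewer                      ┃                        
───────────────────────────┨                        
    █     █       █   █   █┃                        
█ █ █████ █ ███ █ █ █ █ █ █┃                        
█ █ █   █     █ █   █   █ █┃                        
█ █ █ █ ███████ █████████ █┃                        
█ █   █         █     █   █┃                        
█ ███████████████ ███ █ ███┃                        
  █     █       █   █ █   █┃                        
━━━━━━━━━━━━━━━━━━━━━━━━━━━┛                        


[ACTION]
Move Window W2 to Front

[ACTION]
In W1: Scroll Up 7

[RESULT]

r                      ┃┃import json                
───────────────────────┨┃import sys                 
 07 43 f6 d7 19 6b 0c f┃┃                           
 c1 c1 c1 c1 c1 c1 c4 f┃┃result = result.execute()  
 39 58 0c 09 e0 01 01 0┃┗━━━━━━━━━━━━━━━━━━━━━━━━━━━
 6d 30 83 83 83 83 83 8┃                            
━━━━━━━━━━━━━━━━━━━━━━━━━━━┓                        
iewer                      ┃                        
───────────────────────────┨                        
    █     █       █   █   █┃                        
█ █ █████ █ ███ █ █ █ █ █ █┃                        
█ █ █   █     █ █   █   █ █┃                        
█ █ █ █ ███████ █████████ █┃                        
█ █   █         █     █   █┃                        
█ ███████████████ ███ █ ███┃                        
  █     █       █   █ █   █┃                        
━━━━━━━━━━━━━━━━━━━━━━━━━━━┛                        


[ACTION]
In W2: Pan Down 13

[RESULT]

r                      ┃┃import json                
───────────────────────┨┃import sys                 
 07 43 f6 d7 19 6b 0c f┃┃                           
 c1 c1 c1 c1 c1 c1 c4 f┃┃result = result.execute()  
 39 58 0c 09 e0 01 01 0┃┗━━━━━━━━━━━━━━━━━━━━━━━━━━━
 6d 30 83 83 83 83 83 8┃                            
━━━━━━━━━━━━━━━━━━━━━━━━━━━┓                        
iewer                      ┃                        
───────────────────────────┨                        
███ ███ █████ ███ █ █ ███ █┃                        
  █           █   █       █┃                        
███████████████████████████┃                        
                           ┃                        
                           ┃                        
                           ┃                        
                           ┃                        
━━━━━━━━━━━━━━━━━━━━━━━━━━━┛                        


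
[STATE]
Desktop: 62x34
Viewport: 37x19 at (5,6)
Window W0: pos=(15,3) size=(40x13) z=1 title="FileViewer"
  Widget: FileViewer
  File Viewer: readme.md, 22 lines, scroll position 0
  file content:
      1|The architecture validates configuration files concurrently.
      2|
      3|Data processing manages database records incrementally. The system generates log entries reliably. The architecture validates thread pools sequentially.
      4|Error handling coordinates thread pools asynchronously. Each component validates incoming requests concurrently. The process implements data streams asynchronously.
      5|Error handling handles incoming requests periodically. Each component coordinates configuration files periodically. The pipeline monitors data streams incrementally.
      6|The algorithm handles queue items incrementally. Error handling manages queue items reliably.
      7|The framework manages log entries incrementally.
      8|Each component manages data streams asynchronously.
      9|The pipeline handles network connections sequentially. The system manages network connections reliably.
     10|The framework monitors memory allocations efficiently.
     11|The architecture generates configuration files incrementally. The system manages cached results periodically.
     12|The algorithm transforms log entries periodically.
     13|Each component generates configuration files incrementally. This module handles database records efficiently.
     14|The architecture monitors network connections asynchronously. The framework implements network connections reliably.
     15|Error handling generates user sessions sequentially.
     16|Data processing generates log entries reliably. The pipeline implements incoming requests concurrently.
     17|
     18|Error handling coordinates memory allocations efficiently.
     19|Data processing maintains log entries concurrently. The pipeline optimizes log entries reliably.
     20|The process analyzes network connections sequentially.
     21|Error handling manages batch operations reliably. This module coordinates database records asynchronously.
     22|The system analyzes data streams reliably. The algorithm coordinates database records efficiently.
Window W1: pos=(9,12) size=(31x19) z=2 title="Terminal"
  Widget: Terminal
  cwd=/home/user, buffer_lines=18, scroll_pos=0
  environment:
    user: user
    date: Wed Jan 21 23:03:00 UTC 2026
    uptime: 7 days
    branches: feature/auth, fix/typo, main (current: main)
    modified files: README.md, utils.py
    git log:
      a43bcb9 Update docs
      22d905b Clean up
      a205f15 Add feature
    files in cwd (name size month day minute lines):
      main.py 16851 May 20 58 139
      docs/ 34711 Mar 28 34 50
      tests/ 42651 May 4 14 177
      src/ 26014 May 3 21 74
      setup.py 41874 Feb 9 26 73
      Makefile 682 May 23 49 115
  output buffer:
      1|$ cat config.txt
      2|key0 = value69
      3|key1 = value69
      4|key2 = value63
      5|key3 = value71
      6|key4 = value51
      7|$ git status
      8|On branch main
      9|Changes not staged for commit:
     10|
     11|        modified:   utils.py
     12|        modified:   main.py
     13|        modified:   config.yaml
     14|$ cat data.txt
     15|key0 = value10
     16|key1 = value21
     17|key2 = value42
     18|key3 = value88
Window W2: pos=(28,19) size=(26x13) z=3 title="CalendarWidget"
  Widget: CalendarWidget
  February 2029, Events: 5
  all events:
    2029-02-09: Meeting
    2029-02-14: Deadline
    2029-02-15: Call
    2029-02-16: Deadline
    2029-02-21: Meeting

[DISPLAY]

          ┃The architecture validates
          ┃                          
          ┃Data processing manages da
          ┃Error handling coordinates
          ┃Error handling handles inc
          ┃The algorithm handles queu
    ┏━━━━━━━━━━━━━━━━━━━━━━━━━━━━━┓g 
    ┃ Terminal                    ┃at
    ┠─────────────────────────────┨wo
    ┃$ cat config.txt             ┃━━
    ┃key0 = value69               ┃  
    ┃key1 = value69               ┃  
    ┃key2 = value63               ┃  
    ┃key3 = value71    ┏━━━━━━━━━━━━━
    ┃key4 = value51    ┃ CalendarWidg
    ┃$ git status      ┠─────────────
    ┃On branch main    ┃     February
    ┃Changes not staged┃Mo Tu We Th F
    ┃                  ┃          1  


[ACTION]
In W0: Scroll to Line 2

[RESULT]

          ┃                          
          ┃Data processing manages da
          ┃Error handling coordinates
          ┃Error handling handles inc
          ┃The algorithm handles queu
          ┃The framework manages log 
    ┏━━━━━━━━━━━━━━━━━━━━━━━━━━━━━┓at
    ┃ Terminal                    ┃wo
    ┠─────────────────────────────┨em
    ┃$ cat config.txt             ┃━━
    ┃key0 = value69               ┃  
    ┃key1 = value69               ┃  
    ┃key2 = value63               ┃  
    ┃key3 = value71    ┏━━━━━━━━━━━━━
    ┃key4 = value51    ┃ CalendarWidg
    ┃$ git status      ┠─────────────
    ┃On branch main    ┃     February
    ┃Changes not staged┃Mo Tu We Th F
    ┃                  ┃          1  


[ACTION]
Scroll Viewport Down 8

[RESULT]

    ┠─────────────────────────────┨em
    ┃$ cat config.txt             ┃━━
    ┃key0 = value69               ┃  
    ┃key1 = value69               ┃  
    ┃key2 = value63               ┃  
    ┃key3 = value71    ┏━━━━━━━━━━━━━
    ┃key4 = value51    ┃ CalendarWidg
    ┃$ git status      ┠─────────────
    ┃On branch main    ┃     February
    ┃Changes not staged┃Mo Tu We Th F
    ┃                  ┃          1  
    ┃        modified: ┃ 5  6  7  8  
    ┃        modified: ┃12 13 14* 15*
    ┃        modified: ┃19 20 21* 22 
    ┃$ cat data.txt    ┃26 27 28     
    ┃key0 = value10    ┃             
    ┗━━━━━━━━━━━━━━━━━━┃             
                       ┗━━━━━━━━━━━━━
                                     


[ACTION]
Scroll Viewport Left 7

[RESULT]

         ┠───────────────────────────
         ┃$ cat config.txt           
         ┃key0 = value69             
         ┃key1 = value69             
         ┃key2 = value63             
         ┃key3 = value71    ┏━━━━━━━━
         ┃key4 = value51    ┃ Calenda
         ┃$ git status      ┠────────
         ┃On branch main    ┃     Feb
         ┃Changes not staged┃Mo Tu We
         ┃                  ┃        
         ┃        modified: ┃ 5  6  7
         ┃        modified: ┃12 13 14
         ┃        modified: ┃19 20 21
         ┃$ cat data.txt    ┃26 27 28
         ┃key0 = value10    ┃        
         ┗━━━━━━━━━━━━━━━━━━┃        
                            ┗━━━━━━━━
                                     
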